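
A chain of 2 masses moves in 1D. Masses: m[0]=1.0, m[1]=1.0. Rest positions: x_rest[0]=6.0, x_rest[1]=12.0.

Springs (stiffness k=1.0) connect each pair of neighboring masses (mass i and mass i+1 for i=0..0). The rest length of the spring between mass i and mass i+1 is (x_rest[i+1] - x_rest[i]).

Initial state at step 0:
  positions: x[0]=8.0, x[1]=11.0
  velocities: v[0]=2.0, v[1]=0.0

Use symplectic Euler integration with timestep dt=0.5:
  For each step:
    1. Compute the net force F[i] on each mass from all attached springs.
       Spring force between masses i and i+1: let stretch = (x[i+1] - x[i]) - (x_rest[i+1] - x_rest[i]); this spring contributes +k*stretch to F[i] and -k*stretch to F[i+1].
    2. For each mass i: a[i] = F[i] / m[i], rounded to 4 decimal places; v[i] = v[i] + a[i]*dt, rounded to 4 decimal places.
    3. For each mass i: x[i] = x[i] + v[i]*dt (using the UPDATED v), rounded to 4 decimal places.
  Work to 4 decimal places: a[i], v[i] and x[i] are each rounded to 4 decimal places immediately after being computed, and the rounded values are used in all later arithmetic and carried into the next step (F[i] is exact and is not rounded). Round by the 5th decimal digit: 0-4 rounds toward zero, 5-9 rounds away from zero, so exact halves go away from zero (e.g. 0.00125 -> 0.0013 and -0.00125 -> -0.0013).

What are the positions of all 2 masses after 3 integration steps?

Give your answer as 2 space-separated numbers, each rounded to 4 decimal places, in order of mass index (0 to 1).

Answer: 7.3125 14.6875

Derivation:
Step 0: x=[8.0000 11.0000] v=[2.0000 0.0000]
Step 1: x=[8.2500 11.7500] v=[0.5000 1.5000]
Step 2: x=[7.8750 13.1250] v=[-0.7500 2.7500]
Step 3: x=[7.3125 14.6875] v=[-1.1250 3.1250]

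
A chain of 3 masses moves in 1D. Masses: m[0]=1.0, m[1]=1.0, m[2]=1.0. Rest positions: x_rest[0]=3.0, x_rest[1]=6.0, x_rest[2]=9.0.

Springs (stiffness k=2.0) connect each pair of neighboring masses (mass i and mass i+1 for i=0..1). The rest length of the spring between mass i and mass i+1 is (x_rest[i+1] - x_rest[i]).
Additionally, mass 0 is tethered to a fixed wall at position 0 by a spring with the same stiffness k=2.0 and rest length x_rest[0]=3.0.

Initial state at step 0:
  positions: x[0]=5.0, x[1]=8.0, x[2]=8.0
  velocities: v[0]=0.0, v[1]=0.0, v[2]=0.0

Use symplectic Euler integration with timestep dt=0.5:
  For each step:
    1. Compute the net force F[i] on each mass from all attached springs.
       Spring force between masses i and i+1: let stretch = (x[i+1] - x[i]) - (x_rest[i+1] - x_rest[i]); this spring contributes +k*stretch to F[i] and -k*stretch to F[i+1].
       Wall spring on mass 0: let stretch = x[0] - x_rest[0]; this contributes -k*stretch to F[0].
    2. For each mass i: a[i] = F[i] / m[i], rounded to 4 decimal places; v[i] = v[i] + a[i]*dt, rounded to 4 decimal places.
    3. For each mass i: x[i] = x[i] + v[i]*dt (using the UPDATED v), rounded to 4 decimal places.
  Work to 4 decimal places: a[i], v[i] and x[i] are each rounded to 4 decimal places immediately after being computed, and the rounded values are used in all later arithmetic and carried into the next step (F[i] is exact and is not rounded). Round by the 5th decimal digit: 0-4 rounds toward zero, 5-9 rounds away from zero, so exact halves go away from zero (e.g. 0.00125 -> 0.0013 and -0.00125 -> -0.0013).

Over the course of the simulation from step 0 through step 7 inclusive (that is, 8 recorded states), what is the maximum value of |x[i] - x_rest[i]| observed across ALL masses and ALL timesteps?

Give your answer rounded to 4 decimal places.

Answer: 2.3594

Derivation:
Step 0: x=[5.0000 8.0000 8.0000] v=[0.0000 0.0000 0.0000]
Step 1: x=[4.0000 6.5000 9.5000] v=[-2.0000 -3.0000 3.0000]
Step 2: x=[2.2500 5.2500 11.0000] v=[-3.5000 -2.5000 3.0000]
Step 3: x=[0.8750 5.3750 11.1250] v=[-2.7500 0.2500 0.2500]
Step 4: x=[1.3125 6.1250 9.8750] v=[0.8750 1.5000 -2.5000]
Step 5: x=[3.5000 6.3438 8.2500] v=[4.3750 0.4375 -3.2500]
Step 6: x=[5.3594 6.0938 7.1719] v=[3.7188 -0.5001 -2.1562]
Step 7: x=[4.9063 6.0156 7.0548] v=[-0.9062 -0.1564 -0.2343]
Max displacement = 2.3594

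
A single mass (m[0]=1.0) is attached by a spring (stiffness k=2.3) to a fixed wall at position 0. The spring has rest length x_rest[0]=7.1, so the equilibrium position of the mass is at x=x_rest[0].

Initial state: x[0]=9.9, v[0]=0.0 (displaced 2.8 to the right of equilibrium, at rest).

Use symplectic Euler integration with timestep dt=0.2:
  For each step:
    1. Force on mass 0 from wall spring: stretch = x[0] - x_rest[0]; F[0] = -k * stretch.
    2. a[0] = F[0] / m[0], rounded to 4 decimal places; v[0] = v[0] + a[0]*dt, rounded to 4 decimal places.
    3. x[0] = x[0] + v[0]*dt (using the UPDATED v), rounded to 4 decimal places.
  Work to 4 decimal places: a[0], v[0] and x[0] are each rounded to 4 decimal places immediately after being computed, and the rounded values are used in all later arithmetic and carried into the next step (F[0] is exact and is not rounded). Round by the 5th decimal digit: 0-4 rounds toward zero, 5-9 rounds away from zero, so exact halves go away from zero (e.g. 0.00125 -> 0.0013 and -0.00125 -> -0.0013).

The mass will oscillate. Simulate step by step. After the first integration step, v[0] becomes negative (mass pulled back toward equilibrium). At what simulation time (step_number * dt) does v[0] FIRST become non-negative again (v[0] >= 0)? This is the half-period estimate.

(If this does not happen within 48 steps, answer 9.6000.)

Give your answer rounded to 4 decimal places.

Step 0: x=[9.9000] v=[0.0000]
Step 1: x=[9.6424] v=[-1.2880]
Step 2: x=[9.1509] v=[-2.4575]
Step 3: x=[8.4707] v=[-3.4009]
Step 4: x=[7.6644] v=[-4.0314]
Step 5: x=[6.8062] v=[-4.2910]
Step 6: x=[5.9750] v=[-4.1559]
Step 7: x=[5.2473] v=[-3.6384]
Step 8: x=[4.6901] v=[-2.7862]
Step 9: x=[4.3546] v=[-1.6776]
Step 10: x=[4.2717] v=[-0.4147]
Step 11: x=[4.4490] v=[0.8863]
First v>=0 after going negative at step 11, time=2.2000

Answer: 2.2000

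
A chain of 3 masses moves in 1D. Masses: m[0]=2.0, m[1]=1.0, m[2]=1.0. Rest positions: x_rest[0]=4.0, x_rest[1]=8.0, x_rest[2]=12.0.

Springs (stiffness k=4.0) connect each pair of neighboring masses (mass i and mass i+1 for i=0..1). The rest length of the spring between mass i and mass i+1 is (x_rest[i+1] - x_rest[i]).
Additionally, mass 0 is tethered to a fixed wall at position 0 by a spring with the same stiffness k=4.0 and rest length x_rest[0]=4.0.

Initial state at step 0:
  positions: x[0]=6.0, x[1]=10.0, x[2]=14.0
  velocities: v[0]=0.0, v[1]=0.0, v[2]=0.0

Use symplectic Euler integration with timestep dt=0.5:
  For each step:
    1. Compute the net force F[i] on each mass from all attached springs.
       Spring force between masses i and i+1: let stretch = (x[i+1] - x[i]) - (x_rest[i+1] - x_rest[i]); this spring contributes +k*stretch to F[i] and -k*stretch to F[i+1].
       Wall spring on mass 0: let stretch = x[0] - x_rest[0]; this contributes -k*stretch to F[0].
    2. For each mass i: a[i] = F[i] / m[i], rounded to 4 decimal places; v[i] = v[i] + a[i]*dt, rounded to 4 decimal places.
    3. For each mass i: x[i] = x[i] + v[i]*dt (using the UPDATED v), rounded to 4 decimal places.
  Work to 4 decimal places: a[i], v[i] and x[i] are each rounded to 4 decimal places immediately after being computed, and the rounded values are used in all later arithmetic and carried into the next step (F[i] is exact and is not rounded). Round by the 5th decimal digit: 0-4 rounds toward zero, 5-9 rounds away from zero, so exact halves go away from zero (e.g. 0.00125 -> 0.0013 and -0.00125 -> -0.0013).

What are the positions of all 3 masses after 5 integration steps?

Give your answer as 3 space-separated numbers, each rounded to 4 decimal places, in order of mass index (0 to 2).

Answer: 3.7500 6.5000 9.5000

Derivation:
Step 0: x=[6.0000 10.0000 14.0000] v=[0.0000 0.0000 0.0000]
Step 1: x=[5.0000 10.0000 14.0000] v=[-2.0000 0.0000 0.0000]
Step 2: x=[4.0000 9.0000 14.0000] v=[-2.0000 -2.0000 0.0000]
Step 3: x=[3.5000 8.0000 13.0000] v=[-1.0000 -2.0000 -2.0000]
Step 4: x=[3.5000 7.5000 11.0000] v=[0.0000 -1.0000 -4.0000]
Step 5: x=[3.7500 6.5000 9.5000] v=[0.5000 -2.0000 -3.0000]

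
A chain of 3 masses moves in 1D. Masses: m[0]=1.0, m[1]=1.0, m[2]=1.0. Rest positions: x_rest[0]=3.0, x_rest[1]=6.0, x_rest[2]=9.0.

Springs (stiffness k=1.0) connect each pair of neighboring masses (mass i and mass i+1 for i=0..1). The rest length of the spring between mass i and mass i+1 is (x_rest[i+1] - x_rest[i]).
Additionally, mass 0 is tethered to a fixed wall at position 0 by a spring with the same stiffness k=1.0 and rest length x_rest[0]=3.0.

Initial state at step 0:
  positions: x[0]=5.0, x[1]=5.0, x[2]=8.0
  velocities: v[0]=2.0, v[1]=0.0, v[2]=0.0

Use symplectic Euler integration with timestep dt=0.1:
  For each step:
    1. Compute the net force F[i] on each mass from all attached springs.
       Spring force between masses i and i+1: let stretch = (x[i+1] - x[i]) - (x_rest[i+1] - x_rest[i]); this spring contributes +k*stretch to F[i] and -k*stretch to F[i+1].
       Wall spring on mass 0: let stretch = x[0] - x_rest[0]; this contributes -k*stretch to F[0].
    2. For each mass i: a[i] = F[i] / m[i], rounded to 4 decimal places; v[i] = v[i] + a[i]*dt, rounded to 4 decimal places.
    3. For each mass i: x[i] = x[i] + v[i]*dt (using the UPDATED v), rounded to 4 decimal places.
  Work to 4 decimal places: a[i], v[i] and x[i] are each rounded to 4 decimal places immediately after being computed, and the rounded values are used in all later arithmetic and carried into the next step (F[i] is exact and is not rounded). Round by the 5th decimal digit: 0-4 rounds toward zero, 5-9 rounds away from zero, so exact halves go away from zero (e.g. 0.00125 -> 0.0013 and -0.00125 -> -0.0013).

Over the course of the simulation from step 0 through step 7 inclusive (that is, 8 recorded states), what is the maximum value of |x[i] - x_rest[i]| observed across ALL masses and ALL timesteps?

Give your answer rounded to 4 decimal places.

Answer: 2.2906

Derivation:
Step 0: x=[5.0000 5.0000 8.0000] v=[2.0000 0.0000 0.0000]
Step 1: x=[5.1500 5.0300 8.0000] v=[1.5000 0.3000 0.0000]
Step 2: x=[5.2473 5.0909 8.0003] v=[0.9730 0.6090 0.0030]
Step 3: x=[5.2906 5.1825 8.0015] v=[0.4326 0.9156 0.0121]
Step 4: x=[5.2799 5.3033 8.0045] v=[-0.1073 1.2083 0.0302]
Step 5: x=[5.2166 5.4509 8.0105] v=[-0.6330 1.4761 0.0601]
Step 6: x=[5.1035 5.6218 8.0209] v=[-1.1312 1.7086 0.1041]
Step 7: x=[4.9445 5.8115 8.0373] v=[-1.5897 1.8967 0.1642]
Max displacement = 2.2906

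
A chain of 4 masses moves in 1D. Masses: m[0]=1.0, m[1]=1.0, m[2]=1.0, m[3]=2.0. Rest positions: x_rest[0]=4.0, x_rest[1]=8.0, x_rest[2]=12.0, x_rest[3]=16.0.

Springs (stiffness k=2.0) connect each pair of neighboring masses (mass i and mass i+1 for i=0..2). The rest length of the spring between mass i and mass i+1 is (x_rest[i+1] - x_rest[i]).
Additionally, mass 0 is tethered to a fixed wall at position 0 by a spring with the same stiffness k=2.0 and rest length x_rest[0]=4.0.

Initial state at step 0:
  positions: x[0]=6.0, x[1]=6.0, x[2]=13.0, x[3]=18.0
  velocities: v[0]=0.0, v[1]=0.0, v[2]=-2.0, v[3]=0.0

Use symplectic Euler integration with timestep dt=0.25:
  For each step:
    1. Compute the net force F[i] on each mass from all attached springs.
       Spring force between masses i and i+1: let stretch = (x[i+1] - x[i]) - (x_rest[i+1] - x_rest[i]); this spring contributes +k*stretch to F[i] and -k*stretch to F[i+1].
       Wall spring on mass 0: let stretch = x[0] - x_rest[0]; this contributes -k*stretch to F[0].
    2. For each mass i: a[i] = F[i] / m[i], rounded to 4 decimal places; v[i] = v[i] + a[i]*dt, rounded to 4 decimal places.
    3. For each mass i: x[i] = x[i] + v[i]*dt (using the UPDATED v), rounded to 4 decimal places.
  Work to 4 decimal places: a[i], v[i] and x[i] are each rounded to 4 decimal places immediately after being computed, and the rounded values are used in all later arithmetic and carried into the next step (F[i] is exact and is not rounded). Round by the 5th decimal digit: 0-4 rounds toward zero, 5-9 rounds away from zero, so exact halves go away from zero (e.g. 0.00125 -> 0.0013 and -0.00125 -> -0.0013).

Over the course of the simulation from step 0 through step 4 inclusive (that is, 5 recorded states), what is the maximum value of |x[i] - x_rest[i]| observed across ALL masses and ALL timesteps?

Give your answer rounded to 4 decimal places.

Step 0: x=[6.0000 6.0000 13.0000 18.0000] v=[0.0000 0.0000 -2.0000 0.0000]
Step 1: x=[5.2500 6.8750 12.2500 17.9375] v=[-3.0000 3.5000 -3.0000 -0.2500]
Step 2: x=[4.0469 8.2188 11.5391 17.7695] v=[-4.8125 5.3750 -2.8438 -0.6719]
Step 3: x=[2.8594 9.4561 11.1919 17.4621] v=[-4.7500 4.9492 -1.3888 -1.2295]
Step 4: x=[2.1391 10.0858 11.4115 17.0128] v=[-2.8814 2.5188 0.8784 -1.7971]
Max displacement = 2.0858

Answer: 2.0858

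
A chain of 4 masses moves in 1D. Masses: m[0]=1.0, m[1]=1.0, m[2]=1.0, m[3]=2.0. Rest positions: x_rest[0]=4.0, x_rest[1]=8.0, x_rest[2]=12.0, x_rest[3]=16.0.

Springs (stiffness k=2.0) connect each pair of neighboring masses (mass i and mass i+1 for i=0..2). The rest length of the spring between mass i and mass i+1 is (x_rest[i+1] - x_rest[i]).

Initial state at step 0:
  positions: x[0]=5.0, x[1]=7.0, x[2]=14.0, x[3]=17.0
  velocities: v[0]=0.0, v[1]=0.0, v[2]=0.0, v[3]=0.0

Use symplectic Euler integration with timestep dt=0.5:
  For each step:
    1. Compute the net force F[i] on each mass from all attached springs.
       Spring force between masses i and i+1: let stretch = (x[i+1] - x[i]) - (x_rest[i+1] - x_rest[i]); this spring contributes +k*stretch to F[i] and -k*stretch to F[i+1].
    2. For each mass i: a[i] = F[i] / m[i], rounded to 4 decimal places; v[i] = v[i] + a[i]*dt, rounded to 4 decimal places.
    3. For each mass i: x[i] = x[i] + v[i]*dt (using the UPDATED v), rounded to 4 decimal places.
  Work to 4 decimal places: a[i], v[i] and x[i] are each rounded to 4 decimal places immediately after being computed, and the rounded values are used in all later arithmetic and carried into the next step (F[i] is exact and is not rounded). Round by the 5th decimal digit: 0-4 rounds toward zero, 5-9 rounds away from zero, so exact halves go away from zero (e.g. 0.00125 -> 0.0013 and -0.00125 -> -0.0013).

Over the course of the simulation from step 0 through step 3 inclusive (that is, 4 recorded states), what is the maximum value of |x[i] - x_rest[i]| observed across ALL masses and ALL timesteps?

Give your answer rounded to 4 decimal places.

Step 0: x=[5.0000 7.0000 14.0000 17.0000] v=[0.0000 0.0000 0.0000 0.0000]
Step 1: x=[4.0000 9.5000 12.0000 17.2500] v=[-2.0000 5.0000 -4.0000 0.5000]
Step 2: x=[3.7500 10.5000 11.3750 17.1875] v=[-0.5000 2.0000 -1.2500 -0.1250]
Step 3: x=[4.8750 8.5625 13.2188 16.6719] v=[2.2500 -3.8750 3.6875 -1.0313]
Max displacement = 2.5000

Answer: 2.5000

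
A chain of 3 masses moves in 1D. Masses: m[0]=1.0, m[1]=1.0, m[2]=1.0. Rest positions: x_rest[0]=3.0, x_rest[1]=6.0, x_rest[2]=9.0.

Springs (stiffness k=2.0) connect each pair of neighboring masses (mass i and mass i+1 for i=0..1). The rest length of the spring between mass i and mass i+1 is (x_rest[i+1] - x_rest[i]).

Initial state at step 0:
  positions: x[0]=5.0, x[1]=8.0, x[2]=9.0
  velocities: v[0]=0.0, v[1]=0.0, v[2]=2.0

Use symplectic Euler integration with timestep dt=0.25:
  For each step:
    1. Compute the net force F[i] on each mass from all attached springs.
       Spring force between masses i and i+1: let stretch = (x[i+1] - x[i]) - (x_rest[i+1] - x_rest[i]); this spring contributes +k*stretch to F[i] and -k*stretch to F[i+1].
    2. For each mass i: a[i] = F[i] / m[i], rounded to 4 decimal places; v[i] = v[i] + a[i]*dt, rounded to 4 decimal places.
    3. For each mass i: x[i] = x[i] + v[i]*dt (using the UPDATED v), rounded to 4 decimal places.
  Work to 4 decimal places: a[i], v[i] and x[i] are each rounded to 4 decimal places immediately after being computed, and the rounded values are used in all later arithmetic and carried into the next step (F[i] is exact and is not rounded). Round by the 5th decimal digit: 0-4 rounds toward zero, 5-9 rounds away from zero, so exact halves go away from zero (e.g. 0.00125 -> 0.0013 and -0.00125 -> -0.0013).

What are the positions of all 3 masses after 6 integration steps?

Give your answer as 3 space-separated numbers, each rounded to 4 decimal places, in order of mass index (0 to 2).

Answer: 4.1775 8.0599 12.7629

Derivation:
Step 0: x=[5.0000 8.0000 9.0000] v=[0.0000 0.0000 2.0000]
Step 1: x=[5.0000 7.7500 9.7500] v=[0.0000 -1.0000 3.0000]
Step 2: x=[4.9688 7.4063 10.6250] v=[-0.1250 -1.3750 3.5000]
Step 3: x=[4.8672 7.1602 11.4727] v=[-0.4063 -0.9844 3.3907]
Step 4: x=[4.6773 7.1666 12.1563] v=[-0.7598 0.0254 2.7345]
Step 5: x=[4.4235 7.4855 12.5912] v=[-1.0152 1.2756 1.7397]
Step 6: x=[4.1775 8.0599 12.7629] v=[-0.9842 2.2975 0.6869]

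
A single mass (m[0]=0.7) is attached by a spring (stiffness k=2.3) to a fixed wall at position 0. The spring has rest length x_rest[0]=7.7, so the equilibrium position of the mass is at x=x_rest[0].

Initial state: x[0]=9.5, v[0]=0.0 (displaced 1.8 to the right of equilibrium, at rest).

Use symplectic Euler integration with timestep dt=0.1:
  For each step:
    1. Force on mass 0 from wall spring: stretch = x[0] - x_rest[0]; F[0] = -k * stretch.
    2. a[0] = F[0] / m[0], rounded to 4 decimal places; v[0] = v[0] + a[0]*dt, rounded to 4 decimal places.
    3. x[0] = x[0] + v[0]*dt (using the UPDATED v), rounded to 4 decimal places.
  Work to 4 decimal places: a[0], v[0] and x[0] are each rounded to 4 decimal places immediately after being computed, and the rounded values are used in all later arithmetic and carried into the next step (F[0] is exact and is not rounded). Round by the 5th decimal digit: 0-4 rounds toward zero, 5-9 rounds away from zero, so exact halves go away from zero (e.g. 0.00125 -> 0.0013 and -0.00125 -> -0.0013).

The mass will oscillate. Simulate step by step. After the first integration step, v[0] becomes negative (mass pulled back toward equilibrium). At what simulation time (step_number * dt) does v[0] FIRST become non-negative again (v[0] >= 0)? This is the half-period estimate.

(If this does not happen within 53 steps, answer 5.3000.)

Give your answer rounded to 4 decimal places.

Step 0: x=[9.5000] v=[0.0000]
Step 1: x=[9.4409] v=[-0.5914]
Step 2: x=[9.3246] v=[-1.1634]
Step 3: x=[9.1549] v=[-1.6972]
Step 4: x=[8.9374] v=[-2.1752]
Step 5: x=[8.6792] v=[-2.5818]
Step 6: x=[8.3889] v=[-2.9035]
Step 7: x=[8.0759] v=[-3.1299]
Step 8: x=[7.7506] v=[-3.2534]
Step 9: x=[7.4236] v=[-3.2700]
Step 10: x=[7.1057] v=[-3.1792]
Step 11: x=[6.8073] v=[-2.9839]
Step 12: x=[6.5382] v=[-2.6906]
Step 13: x=[6.3073] v=[-2.3089]
Step 14: x=[6.1222] v=[-1.8513]
Step 15: x=[5.9889] v=[-1.3329]
Step 16: x=[5.9118] v=[-0.7707]
Step 17: x=[5.8935] v=[-0.1832]
Step 18: x=[5.9345] v=[0.4104]
First v>=0 after going negative at step 18, time=1.8000

Answer: 1.8000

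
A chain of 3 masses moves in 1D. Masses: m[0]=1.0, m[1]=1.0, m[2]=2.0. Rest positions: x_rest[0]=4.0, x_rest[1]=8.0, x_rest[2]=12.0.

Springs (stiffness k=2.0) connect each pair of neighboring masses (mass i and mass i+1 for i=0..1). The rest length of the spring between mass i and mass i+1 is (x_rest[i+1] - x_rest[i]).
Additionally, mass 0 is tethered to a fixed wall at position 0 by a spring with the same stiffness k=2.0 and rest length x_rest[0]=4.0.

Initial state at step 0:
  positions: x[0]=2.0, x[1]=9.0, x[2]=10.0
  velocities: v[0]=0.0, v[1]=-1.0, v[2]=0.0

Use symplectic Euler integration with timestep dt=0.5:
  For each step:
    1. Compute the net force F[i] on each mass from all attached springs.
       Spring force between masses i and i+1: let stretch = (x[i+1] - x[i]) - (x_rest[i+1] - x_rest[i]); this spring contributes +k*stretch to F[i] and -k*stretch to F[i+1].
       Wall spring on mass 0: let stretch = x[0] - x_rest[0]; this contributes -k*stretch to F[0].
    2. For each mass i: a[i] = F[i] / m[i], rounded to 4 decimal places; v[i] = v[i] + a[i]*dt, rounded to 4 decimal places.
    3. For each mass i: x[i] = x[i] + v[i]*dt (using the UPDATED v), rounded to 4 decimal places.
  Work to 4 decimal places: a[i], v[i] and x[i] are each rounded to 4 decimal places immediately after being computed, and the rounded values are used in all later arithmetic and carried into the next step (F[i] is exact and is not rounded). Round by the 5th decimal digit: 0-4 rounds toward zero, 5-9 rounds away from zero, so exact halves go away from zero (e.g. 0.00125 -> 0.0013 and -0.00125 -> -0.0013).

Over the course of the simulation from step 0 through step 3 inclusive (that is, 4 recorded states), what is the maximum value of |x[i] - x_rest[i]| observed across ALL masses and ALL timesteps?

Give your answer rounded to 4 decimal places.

Step 0: x=[2.0000 9.0000 10.0000] v=[0.0000 -1.0000 0.0000]
Step 1: x=[4.5000 5.5000 10.7500] v=[5.0000 -7.0000 1.5000]
Step 2: x=[5.2500 4.1250 11.1875] v=[1.5000 -2.7500 0.8750]
Step 3: x=[2.8125 6.8438 10.8594] v=[-4.8750 5.4375 -0.6563]
Max displacement = 3.8750

Answer: 3.8750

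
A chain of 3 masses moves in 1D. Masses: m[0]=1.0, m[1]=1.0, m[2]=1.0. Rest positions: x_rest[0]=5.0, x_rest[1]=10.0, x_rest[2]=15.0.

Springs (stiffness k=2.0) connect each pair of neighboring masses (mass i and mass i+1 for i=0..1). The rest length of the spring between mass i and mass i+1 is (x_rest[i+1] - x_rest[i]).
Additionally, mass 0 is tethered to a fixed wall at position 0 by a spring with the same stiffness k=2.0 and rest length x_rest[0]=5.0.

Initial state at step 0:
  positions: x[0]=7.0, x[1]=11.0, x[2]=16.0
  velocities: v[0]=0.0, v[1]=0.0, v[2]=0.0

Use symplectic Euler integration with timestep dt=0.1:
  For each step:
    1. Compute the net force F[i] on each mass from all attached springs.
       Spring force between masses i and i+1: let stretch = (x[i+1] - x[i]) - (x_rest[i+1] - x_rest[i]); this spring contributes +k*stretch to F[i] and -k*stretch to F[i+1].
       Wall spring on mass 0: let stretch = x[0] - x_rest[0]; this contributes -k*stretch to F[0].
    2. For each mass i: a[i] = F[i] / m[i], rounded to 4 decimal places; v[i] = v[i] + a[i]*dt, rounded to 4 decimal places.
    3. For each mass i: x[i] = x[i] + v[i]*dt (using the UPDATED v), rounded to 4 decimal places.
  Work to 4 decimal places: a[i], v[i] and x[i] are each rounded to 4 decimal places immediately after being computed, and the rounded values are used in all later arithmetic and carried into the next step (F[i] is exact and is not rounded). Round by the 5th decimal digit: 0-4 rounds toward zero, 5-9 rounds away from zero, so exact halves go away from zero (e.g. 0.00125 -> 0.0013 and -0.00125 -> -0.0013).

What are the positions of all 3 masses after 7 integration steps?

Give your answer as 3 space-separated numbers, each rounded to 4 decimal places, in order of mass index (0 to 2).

Step 0: x=[7.0000 11.0000 16.0000] v=[0.0000 0.0000 0.0000]
Step 1: x=[6.9400 11.0200 16.0000] v=[-0.6000 0.2000 0.0000]
Step 2: x=[6.8228 11.0580 16.0004] v=[-1.1720 0.3800 0.0040]
Step 3: x=[6.6539 11.1101 16.0020] v=[-1.6895 0.5214 0.0155]
Step 4: x=[6.4410 11.1710 16.0057] v=[-2.1290 0.6085 0.0371]
Step 5: x=[6.1939 11.2339 16.0127] v=[-2.4712 0.6294 0.0702]
Step 6: x=[5.9237 11.2916 16.0241] v=[-2.7020 0.5772 0.1144]
Step 7: x=[5.6424 11.3366 16.0409] v=[-2.8132 0.4501 0.1679]

Answer: 5.6424 11.3366 16.0409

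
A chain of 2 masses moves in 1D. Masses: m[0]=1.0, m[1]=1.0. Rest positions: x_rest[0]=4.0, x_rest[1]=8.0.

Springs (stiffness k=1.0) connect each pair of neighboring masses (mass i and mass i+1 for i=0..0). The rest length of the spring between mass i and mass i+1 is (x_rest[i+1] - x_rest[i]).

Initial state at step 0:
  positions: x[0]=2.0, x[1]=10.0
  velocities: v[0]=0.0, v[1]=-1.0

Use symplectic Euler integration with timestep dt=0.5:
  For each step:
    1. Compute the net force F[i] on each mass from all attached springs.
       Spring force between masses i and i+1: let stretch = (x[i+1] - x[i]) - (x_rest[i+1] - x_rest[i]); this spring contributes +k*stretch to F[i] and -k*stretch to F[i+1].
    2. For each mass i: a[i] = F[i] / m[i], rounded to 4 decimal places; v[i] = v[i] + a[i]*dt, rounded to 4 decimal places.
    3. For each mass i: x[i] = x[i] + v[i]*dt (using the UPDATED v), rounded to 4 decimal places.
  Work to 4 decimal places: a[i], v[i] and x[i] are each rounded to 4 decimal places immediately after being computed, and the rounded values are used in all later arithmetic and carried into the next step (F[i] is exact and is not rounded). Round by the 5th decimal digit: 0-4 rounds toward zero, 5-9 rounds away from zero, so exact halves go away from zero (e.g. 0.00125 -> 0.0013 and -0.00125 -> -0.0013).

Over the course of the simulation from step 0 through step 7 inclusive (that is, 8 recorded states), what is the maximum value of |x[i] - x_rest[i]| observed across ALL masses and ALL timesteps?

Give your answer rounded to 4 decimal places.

Answer: 3.4960

Derivation:
Step 0: x=[2.0000 10.0000] v=[0.0000 -1.0000]
Step 1: x=[3.0000 8.5000] v=[2.0000 -3.0000]
Step 2: x=[4.3750 6.6250] v=[2.7500 -3.7500]
Step 3: x=[5.3125 5.1875] v=[1.8750 -2.8750]
Step 4: x=[5.2188 4.7813] v=[-0.1875 -0.8125]
Step 5: x=[4.0157 5.4845] v=[-2.4063 1.4063]
Step 6: x=[2.1798 6.8205] v=[-3.6719 2.6719]
Step 7: x=[0.5040 7.9963] v=[-3.3516 2.3516]
Max displacement = 3.4960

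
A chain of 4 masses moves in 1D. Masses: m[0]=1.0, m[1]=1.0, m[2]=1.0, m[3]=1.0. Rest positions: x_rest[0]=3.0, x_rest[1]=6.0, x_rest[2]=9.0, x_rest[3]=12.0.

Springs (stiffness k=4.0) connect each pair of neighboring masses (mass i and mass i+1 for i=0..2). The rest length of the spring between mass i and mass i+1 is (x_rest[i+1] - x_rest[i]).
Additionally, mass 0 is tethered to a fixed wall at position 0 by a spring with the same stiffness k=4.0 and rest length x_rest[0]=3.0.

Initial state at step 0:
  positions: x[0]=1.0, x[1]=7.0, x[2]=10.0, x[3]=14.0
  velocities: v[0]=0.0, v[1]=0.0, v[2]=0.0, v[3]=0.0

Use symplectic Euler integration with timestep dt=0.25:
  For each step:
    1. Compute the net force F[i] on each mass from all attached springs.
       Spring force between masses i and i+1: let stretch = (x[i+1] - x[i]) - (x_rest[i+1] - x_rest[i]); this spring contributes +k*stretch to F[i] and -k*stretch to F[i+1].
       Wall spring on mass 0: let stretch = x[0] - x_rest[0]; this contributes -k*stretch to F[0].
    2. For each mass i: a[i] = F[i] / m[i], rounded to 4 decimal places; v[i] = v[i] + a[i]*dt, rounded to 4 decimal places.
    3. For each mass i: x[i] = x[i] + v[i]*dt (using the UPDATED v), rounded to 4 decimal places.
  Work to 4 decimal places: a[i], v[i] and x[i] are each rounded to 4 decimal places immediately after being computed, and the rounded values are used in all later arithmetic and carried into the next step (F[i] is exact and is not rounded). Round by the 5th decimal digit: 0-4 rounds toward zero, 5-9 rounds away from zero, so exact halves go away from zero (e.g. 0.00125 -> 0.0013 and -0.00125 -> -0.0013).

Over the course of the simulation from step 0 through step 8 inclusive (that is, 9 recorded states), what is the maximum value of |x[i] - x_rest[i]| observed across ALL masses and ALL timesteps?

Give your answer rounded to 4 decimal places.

Step 0: x=[1.0000 7.0000 10.0000 14.0000] v=[0.0000 0.0000 0.0000 0.0000]
Step 1: x=[2.2500 6.2500 10.2500 13.7500] v=[5.0000 -3.0000 1.0000 -1.0000]
Step 2: x=[3.9375 5.5000 10.3750 13.3750] v=[6.7500 -3.0000 0.5000 -1.5000]
Step 3: x=[5.0313 5.5781 10.0313 13.0000] v=[4.3750 0.3125 -1.3750 -1.5000]
Step 4: x=[5.0039 6.6328 9.3164 12.6328] v=[-0.1095 4.2189 -2.8595 -1.4687]
Step 5: x=[4.1328 7.9512 8.7597 12.1865] v=[-3.4845 5.2736 -2.2267 -1.7851]
Step 6: x=[3.1831 8.5171 8.8576 11.6335] v=[-3.7989 2.2637 0.3916 -2.2119]
Step 7: x=[2.7711 7.8347 9.5644 11.1366] v=[-1.6480 -2.7298 2.8270 -1.9878]
Step 8: x=[2.9322 6.3188 10.2318 10.9966] v=[0.6445 -6.0637 2.6695 -0.5600]
Max displacement = 2.5171

Answer: 2.5171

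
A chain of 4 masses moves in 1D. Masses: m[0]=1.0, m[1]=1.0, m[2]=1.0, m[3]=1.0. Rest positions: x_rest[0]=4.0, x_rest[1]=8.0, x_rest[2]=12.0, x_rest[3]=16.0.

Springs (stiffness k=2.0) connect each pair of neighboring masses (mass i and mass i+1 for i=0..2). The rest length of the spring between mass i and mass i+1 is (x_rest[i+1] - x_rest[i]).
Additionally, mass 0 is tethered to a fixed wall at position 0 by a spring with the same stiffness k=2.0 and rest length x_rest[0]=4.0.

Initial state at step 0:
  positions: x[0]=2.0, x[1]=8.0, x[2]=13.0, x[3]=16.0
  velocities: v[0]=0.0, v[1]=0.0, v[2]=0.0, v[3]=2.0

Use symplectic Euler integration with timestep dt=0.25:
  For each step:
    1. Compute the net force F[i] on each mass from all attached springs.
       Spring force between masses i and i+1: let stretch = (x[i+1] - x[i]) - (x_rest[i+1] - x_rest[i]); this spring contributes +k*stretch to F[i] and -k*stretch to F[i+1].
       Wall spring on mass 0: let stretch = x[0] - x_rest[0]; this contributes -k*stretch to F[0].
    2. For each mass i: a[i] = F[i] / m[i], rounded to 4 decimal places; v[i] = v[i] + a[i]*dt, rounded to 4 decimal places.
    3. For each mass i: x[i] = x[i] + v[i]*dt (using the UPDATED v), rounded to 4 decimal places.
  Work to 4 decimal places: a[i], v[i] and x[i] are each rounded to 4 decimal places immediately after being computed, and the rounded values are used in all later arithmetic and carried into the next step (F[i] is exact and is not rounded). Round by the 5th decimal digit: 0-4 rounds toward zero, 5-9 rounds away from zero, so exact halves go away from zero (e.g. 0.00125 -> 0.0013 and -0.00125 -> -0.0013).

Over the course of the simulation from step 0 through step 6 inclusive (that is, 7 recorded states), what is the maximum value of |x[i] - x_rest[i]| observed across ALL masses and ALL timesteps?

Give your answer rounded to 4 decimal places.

Step 0: x=[2.0000 8.0000 13.0000 16.0000] v=[0.0000 0.0000 0.0000 2.0000]
Step 1: x=[2.5000 7.8750 12.7500 16.6250] v=[2.0000 -0.5000 -1.0000 2.5000]
Step 2: x=[3.3594 7.6875 12.3750 17.2656] v=[3.4375 -0.7500 -1.5000 2.5625]
Step 3: x=[4.3399 7.5449 12.0254 17.7949] v=[3.9219 -0.5703 -1.3985 2.1172]
Step 4: x=[5.1785 7.5618 11.8369 18.1030] v=[3.3545 0.0675 -0.7540 1.2325]
Step 5: x=[5.6677 7.8152 11.8973 18.1279] v=[1.9569 1.0134 0.2415 0.0995]
Step 6: x=[5.7169 8.3104 12.2263 17.8740] v=[0.1968 1.9807 1.3158 -1.0158]
Max displacement = 2.1279

Answer: 2.1279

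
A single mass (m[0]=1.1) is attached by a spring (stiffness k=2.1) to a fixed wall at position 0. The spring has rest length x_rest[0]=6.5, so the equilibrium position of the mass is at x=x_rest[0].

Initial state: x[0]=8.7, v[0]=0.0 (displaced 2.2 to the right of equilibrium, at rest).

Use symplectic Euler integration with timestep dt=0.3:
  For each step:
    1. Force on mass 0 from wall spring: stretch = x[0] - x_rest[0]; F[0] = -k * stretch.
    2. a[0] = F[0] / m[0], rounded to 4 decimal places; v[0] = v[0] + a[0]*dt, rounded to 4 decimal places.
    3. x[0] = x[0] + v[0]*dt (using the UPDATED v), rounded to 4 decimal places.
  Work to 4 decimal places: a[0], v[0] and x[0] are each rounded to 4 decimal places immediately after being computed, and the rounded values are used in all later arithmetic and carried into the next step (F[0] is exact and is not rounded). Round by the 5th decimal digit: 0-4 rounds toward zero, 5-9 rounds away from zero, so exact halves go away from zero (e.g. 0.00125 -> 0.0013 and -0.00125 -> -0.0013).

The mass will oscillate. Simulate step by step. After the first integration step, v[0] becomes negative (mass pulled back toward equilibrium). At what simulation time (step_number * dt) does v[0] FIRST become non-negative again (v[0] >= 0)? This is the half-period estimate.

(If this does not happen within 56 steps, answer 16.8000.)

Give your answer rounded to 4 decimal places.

Step 0: x=[8.7000] v=[0.0000]
Step 1: x=[8.3220] v=[-1.2600]
Step 2: x=[7.6310] v=[-2.3035]
Step 3: x=[6.7456] v=[-2.9513]
Step 4: x=[5.8180] v=[-3.0920]
Step 5: x=[5.0076] v=[-2.7014]
Step 6: x=[4.4536] v=[-1.8467]
Step 7: x=[4.2512] v=[-0.6747]
Step 8: x=[4.4352] v=[0.6133]
First v>=0 after going negative at step 8, time=2.4000

Answer: 2.4000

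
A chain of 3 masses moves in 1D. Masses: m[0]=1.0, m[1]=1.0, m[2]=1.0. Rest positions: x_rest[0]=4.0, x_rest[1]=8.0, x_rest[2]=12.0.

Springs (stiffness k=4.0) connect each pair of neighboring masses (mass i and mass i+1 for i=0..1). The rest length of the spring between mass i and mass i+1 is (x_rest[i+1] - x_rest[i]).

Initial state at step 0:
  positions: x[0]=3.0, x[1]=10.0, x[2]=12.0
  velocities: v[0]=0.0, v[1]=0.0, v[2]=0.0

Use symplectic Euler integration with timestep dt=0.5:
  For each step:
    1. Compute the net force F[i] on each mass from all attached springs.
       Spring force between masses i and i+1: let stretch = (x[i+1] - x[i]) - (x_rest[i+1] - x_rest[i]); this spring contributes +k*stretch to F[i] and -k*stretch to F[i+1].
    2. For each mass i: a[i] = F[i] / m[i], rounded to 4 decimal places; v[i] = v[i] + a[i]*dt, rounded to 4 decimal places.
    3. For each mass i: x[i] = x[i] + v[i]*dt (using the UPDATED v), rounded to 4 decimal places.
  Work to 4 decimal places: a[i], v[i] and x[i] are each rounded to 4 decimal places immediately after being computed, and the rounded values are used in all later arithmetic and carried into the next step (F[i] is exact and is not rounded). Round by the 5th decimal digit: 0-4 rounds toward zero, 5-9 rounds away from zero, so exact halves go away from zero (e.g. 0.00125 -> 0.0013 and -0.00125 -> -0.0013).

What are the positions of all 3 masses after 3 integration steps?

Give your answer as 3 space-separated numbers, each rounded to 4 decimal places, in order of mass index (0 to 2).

Step 0: x=[3.0000 10.0000 12.0000] v=[0.0000 0.0000 0.0000]
Step 1: x=[6.0000 5.0000 14.0000] v=[6.0000 -10.0000 4.0000]
Step 2: x=[4.0000 10.0000 11.0000] v=[-4.0000 10.0000 -6.0000]
Step 3: x=[4.0000 10.0000 11.0000] v=[0.0000 0.0000 0.0000]

Answer: 4.0000 10.0000 11.0000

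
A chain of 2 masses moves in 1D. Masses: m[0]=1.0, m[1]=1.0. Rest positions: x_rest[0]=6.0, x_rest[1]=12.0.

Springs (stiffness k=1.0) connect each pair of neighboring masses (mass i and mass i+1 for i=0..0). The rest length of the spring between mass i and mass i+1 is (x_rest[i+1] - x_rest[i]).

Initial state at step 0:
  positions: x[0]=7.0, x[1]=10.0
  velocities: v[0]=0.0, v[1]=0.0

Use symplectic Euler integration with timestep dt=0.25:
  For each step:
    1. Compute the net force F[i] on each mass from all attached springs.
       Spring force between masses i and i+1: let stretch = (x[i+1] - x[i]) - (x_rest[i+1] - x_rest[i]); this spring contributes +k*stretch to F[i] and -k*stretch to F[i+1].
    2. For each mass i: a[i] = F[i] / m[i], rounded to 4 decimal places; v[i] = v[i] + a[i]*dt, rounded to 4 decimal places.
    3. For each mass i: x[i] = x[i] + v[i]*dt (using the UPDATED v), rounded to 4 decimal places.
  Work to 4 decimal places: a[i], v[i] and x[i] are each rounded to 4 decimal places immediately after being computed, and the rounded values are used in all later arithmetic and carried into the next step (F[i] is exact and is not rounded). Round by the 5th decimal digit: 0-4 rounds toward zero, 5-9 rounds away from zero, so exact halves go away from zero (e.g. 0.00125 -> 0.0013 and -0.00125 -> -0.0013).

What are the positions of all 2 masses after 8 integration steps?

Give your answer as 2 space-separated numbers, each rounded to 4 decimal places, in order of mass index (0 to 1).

Answer: 3.9871 13.0131

Derivation:
Step 0: x=[7.0000 10.0000] v=[0.0000 0.0000]
Step 1: x=[6.8125 10.1875] v=[-0.7500 0.7500]
Step 2: x=[6.4609 10.5391] v=[-1.4063 1.4063]
Step 3: x=[5.9892 11.0108] v=[-1.8868 1.8868]
Step 4: x=[5.4564 11.5437] v=[-2.1314 2.1314]
Step 5: x=[4.9290 12.0711] v=[-2.1096 2.1096]
Step 6: x=[4.4730 12.5271] v=[-1.8241 1.8241]
Step 7: x=[4.1454 12.8548] v=[-1.3106 1.3106]
Step 8: x=[3.9871 13.0131] v=[-0.6333 0.6333]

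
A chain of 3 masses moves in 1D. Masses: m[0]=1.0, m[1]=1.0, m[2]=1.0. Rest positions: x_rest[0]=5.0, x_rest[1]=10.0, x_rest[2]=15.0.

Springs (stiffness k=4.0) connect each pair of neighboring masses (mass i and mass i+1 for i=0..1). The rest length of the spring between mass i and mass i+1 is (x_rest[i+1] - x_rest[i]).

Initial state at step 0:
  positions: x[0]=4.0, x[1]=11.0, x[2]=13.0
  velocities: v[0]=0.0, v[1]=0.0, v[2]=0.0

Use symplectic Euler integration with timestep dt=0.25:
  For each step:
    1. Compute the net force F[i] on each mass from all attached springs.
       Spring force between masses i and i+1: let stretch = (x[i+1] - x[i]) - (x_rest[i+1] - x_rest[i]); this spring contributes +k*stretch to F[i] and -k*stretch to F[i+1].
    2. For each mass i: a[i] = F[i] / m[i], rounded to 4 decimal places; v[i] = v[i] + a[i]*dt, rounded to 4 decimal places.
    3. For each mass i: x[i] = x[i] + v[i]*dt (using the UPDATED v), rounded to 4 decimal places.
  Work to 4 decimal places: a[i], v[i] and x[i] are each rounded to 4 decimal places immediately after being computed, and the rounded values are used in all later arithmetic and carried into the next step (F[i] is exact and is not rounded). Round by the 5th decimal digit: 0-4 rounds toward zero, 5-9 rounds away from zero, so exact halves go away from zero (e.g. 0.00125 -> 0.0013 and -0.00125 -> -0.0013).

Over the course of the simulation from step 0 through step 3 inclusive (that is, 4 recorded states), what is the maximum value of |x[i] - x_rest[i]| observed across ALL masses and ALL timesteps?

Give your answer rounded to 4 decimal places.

Step 0: x=[4.0000 11.0000 13.0000] v=[0.0000 0.0000 0.0000]
Step 1: x=[4.5000 9.7500 13.7500] v=[2.0000 -5.0000 3.0000]
Step 2: x=[5.0625 8.1875 14.7500] v=[2.2500 -6.2500 4.0000]
Step 3: x=[5.1563 7.4844 15.3594] v=[0.3750 -2.8125 2.4375]
Max displacement = 2.5156

Answer: 2.5156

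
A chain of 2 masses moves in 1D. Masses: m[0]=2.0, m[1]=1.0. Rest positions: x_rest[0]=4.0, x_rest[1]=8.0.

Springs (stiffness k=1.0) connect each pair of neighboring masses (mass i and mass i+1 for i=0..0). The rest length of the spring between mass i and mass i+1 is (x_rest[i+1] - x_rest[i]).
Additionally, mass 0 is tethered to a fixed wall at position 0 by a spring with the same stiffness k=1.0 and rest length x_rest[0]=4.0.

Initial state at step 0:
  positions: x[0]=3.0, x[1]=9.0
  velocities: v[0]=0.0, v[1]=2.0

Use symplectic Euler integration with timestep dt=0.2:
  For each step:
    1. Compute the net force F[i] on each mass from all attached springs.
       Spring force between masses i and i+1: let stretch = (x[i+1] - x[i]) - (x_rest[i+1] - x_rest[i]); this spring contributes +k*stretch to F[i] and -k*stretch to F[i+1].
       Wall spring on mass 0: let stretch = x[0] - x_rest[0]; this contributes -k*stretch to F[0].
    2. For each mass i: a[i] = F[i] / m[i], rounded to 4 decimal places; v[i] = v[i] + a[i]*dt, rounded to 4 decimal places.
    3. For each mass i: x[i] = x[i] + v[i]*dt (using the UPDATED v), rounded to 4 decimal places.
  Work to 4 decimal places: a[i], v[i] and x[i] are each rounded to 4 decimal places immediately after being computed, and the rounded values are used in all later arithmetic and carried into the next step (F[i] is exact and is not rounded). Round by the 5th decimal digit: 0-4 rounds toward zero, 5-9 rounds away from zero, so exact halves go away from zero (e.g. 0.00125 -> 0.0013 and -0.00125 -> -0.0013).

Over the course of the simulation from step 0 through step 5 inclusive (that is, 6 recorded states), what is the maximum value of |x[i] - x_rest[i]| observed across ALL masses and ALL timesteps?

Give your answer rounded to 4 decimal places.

Step 0: x=[3.0000 9.0000] v=[0.0000 2.0000]
Step 1: x=[3.0600 9.3200] v=[0.3000 1.6000]
Step 2: x=[3.1840 9.5496] v=[0.6200 1.1480]
Step 3: x=[3.3716 9.6846] v=[0.9382 0.6749]
Step 4: x=[3.6181 9.7271] v=[1.2323 0.2123]
Step 5: x=[3.9144 9.6852] v=[1.4814 -0.2095]
Max displacement = 1.7271

Answer: 1.7271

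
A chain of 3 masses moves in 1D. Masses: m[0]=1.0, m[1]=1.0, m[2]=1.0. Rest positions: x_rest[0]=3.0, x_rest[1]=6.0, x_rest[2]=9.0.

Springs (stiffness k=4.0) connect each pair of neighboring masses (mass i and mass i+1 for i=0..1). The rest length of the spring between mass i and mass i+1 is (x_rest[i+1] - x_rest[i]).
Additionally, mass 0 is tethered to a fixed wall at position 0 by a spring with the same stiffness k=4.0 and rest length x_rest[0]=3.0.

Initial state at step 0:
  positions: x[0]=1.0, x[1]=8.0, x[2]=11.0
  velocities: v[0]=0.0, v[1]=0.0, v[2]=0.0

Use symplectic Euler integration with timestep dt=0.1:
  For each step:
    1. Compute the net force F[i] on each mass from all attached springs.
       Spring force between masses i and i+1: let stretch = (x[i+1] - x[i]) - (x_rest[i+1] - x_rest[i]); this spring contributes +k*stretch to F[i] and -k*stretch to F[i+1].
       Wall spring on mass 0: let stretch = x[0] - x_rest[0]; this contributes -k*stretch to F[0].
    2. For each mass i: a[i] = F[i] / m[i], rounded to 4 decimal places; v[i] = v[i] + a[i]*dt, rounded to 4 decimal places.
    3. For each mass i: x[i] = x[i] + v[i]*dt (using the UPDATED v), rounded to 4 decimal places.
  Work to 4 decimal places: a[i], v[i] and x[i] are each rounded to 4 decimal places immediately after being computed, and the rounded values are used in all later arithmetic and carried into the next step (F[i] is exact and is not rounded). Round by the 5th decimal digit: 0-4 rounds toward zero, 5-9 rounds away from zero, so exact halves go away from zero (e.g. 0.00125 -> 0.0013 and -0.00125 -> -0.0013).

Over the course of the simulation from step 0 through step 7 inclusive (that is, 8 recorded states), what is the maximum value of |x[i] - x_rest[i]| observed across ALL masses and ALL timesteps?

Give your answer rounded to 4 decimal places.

Step 0: x=[1.0000 8.0000 11.0000] v=[0.0000 0.0000 0.0000]
Step 1: x=[1.2400 7.8400 11.0000] v=[2.4000 -1.6000 0.0000]
Step 2: x=[1.6944 7.5424 10.9936] v=[4.5440 -2.9760 -0.0640]
Step 3: x=[2.3149 7.1489 10.9692] v=[6.2054 -3.9347 -0.2445]
Step 4: x=[3.0362 6.7149 10.9119] v=[7.2130 -4.3402 -0.5726]
Step 5: x=[3.7832 6.3016 10.8068] v=[7.4700 -4.1329 -1.0514]
Step 6: x=[4.4796 5.9678 10.6415] v=[6.9641 -3.3382 -1.6535]
Step 7: x=[5.0564 5.7614 10.4092] v=[5.7675 -2.0640 -2.3230]
Max displacement = 2.0564

Answer: 2.0564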